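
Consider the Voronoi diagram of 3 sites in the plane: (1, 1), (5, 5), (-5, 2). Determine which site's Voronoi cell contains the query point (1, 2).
Nearest site = (1, 1)

The Voronoi cell of site s contains exactly those query points closer to s than to any other site. Compute squared distances from q = (1, 2) to each site:
  (1 − 1)² + (1 − 2)² = 1
  (5 − 1)² + (5 − 2)² = 25
  (-5 − 1)² + (2 − 2)² = 36
Minimum is attained by (1, 1), so q lies in its Voronoi cell.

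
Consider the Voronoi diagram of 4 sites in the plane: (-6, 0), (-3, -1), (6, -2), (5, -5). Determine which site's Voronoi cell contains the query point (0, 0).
Nearest site = (-3, -1)

The Voronoi cell of site s contains exactly those query points closer to s than to any other site. Compute squared distances from q = (0, 0) to each site:
  (-3 − 0)² + (-1 − 0)² = 10
  (-6 − 0)² + (0 − 0)² = 36
  (6 − 0)² + (-2 − 0)² = 40
  (5 − 0)² + (-5 − 0)² = 50
Minimum is attained by (-3, -1), so q lies in its Voronoi cell.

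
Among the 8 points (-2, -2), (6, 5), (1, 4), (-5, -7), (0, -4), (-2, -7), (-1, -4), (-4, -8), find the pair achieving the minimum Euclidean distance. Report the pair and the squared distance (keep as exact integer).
Pair = ((0, -4), (-1, -4)); squared distance = 1

Compute all C(8, 2) = 28 pairwise squared distances (x_i − x_j)² + (y_i − y_j)². The minimum is 1, attained by the pair ((0, -4), (-1, -4)).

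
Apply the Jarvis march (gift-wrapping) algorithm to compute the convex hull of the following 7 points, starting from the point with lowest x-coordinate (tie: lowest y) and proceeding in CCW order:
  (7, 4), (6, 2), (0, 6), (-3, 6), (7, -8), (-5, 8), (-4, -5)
Hull (CCW) = [(-5, 8), (-4, -5), (7, -8), (7, 4)]

Jarvis march: at each step, from the current hull vertex p, select the next vertex q as the point such that every other point lies strictly to the left of (or on) the directed line p → q. (Equivalently: for every other point r, the cross product (q − p) × (r − p) ≥ 0.)
Starting point (lowest x, tie lowest y): (-5, 8). Wrap until returning to start. Resulting hull: (-5, 8), (-4, -5), (7, -8), (7, 4).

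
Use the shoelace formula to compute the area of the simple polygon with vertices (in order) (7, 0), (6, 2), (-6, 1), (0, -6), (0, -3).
Area = 89/2

Shoelace formula: Area = (1/2) |Σ_i (x_i · y_{i+1} − x_{i+1} · y_i)| (indices mod n). Compute each cross term:
  (7)(2) − (6)(0) = 14
  (6)(1) − (-6)(2) = 18
  (-6)(-6) − (0)(1) = 36
  (0)(-3) − (0)(-6) = 0
  (0)(0) − (7)(-3) = 21
Sum = 89, so (signed) Area = 89/2 = 89/2, |Area| = 89/2.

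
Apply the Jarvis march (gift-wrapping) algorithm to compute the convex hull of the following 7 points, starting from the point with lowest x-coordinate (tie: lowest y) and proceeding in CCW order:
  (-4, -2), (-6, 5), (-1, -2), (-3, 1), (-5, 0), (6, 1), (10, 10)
Hull (CCW) = [(-6, 5), (-5, 0), (-4, -2), (-1, -2), (6, 1), (10, 10)]

Jarvis march: at each step, from the current hull vertex p, select the next vertex q as the point such that every other point lies strictly to the left of (or on) the directed line p → q. (Equivalently: for every other point r, the cross product (q − p) × (r − p) ≥ 0.)
Starting point (lowest x, tie lowest y): (-6, 5). Wrap until returning to start. Resulting hull: (-6, 5), (-5, 0), (-4, -2), (-1, -2), (6, 1), (10, 10).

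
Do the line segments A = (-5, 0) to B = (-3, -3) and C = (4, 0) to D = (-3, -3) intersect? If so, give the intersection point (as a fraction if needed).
Yes; intersection at (-3, -3) (t = 1 on AB, s = 1 on CD)

Parametrize AB as A + t(B − A) = (-5 + 2 t, 0 + -3 t) and CD as C + s(D − C) = (4 + -7 s, 0 + -3 s). Solve the linear system for (t, s). Determinant = 27 ≠ 0, so a unique intersection of the containing lines exists. Solution: t = 1, s = 1 — both in [0, 1], so the segments cross. Intersection point: (-3, -3).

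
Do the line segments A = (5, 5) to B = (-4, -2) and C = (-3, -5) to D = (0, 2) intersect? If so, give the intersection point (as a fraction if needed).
Yes; intersection at (-4/7, 2/3) (t = 13/21 on AB, s = 17/21 on CD)

Parametrize AB as A + t(B − A) = (5 + -9 t, 5 + -7 t) and CD as C + s(D − C) = (-3 + 3 s, -5 + 7 s). Solve the linear system for (t, s). Determinant = 42 ≠ 0, so a unique intersection of the containing lines exists. Solution: t = 13/21, s = 17/21 — both in [0, 1], so the segments cross. Intersection point: (-4/7, 2/3).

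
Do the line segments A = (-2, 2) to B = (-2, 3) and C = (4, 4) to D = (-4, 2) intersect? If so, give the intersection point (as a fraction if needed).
Yes; intersection at (-2, 5/2) (t = 1/2 on AB, s = 3/4 on CD)

Parametrize AB as A + t(B − A) = (-2 + 0 t, 2 + 1 t) and CD as C + s(D − C) = (4 + -8 s, 4 + -2 s). Solve the linear system for (t, s). Determinant = -8 ≠ 0, so a unique intersection of the containing lines exists. Solution: t = 1/2, s = 3/4 — both in [0, 1], so the segments cross. Intersection point: (-2, 5/2).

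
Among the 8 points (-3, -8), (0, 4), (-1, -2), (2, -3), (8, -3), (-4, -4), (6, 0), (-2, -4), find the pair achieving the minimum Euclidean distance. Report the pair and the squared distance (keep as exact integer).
Pair = ((-4, -4), (-2, -4)); squared distance = 4

Compute all C(8, 2) = 28 pairwise squared distances (x_i − x_j)² + (y_i − y_j)². The minimum is 4, attained by the pair ((-4, -4), (-2, -4)).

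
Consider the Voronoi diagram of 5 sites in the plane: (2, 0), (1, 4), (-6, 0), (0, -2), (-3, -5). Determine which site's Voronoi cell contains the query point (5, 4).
Nearest site = (1, 4)

The Voronoi cell of site s contains exactly those query points closer to s than to any other site. Compute squared distances from q = (5, 4) to each site:
  (1 − 5)² + (4 − 4)² = 16
  (2 − 5)² + (0 − 4)² = 25
  (0 − 5)² + (-2 − 4)² = 61
  (-6 − 5)² + (0 − 4)² = 137
  (-3 − 5)² + (-5 − 4)² = 145
Minimum is attained by (1, 4), so q lies in its Voronoi cell.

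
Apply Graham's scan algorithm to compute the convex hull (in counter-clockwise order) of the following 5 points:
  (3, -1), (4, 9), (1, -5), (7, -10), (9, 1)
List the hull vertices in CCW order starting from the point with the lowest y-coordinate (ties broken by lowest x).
Hull (CCW) = [(7, -10), (9, 1), (4, 9), (1, -5)]

Graham scan procedure:
  1. Find the pivot p₀ = point with lowest y (tie → lowest x): (7, -10).
  2. Sort the remaining points by polar angle around p₀.
  3. Walk through sorted points, maintaining a stack; pop the top while the last three entries make a non-left turn (cross product ≤ 0).
  4. Final stack is the convex hull in CCW order: (7, -10), (9, 1), (4, 9), (1, -5).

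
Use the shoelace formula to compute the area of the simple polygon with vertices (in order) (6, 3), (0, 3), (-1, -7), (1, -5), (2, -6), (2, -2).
Area = 63/2

Shoelace formula: Area = (1/2) |Σ_i (x_i · y_{i+1} − x_{i+1} · y_i)| (indices mod n). Compute each cross term:
  (6)(3) − (0)(3) = 18
  (0)(-7) − (-1)(3) = 3
  (-1)(-5) − (1)(-7) = 12
  (1)(-6) − (2)(-5) = 4
  (2)(-2) − (2)(-6) = 8
  (2)(3) − (6)(-2) = 18
Sum = 63, so (signed) Area = 63/2 = 63/2, |Area| = 63/2.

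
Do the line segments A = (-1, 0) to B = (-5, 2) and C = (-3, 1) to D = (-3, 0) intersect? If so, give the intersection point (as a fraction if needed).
Yes; intersection at (-3, 1) (t = 1/2 on AB, s = 0 on CD)

Parametrize AB as A + t(B − A) = (-1 + -4 t, 0 + 2 t) and CD as C + s(D − C) = (-3 + 0 s, 1 + -1 s). Solve the linear system for (t, s). Determinant = -4 ≠ 0, so a unique intersection of the containing lines exists. Solution: t = 1/2, s = 0 — both in [0, 1], so the segments cross. Intersection point: (-3, 1).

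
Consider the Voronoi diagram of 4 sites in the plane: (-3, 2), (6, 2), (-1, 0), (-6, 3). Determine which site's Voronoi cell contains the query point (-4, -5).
Nearest site = (-1, 0)

The Voronoi cell of site s contains exactly those query points closer to s than to any other site. Compute squared distances from q = (-4, -5) to each site:
  (-1 − -4)² + (0 − -5)² = 34
  (-3 − -4)² + (2 − -5)² = 50
  (-6 − -4)² + (3 − -5)² = 68
  (6 − -4)² + (2 − -5)² = 149
Minimum is attained by (-1, 0), so q lies in its Voronoi cell.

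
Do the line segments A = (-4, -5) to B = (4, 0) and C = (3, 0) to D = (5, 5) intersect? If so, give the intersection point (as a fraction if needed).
No (intersection of containing lines falls outside at least one segment)

Parametrize and solve: t = 5/6, s = -1/6. At least one of these is outside [0, 1], so the segments do not intersect.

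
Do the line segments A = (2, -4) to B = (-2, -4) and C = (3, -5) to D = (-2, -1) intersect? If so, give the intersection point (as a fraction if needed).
Yes; intersection at (7/4, -4) (t = 1/16 on AB, s = 1/4 on CD)

Parametrize AB as A + t(B − A) = (2 + -4 t, -4 + 0 t) and CD as C + s(D − C) = (3 + -5 s, -5 + 4 s). Solve the linear system for (t, s). Determinant = 16 ≠ 0, so a unique intersection of the containing lines exists. Solution: t = 1/16, s = 1/4 — both in [0, 1], so the segments cross. Intersection point: (7/4, -4).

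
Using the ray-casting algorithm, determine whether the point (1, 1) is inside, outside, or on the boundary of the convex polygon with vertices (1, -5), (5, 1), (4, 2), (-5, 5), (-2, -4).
The point (1, 1) lies strictly inside the polygon

Cast a horizontal ray to the right from the query point and count how many polygon edges it crosses (each edge strictly once or zero times, handled with the usual half-open convention). 
Parity of crossings → odd ⇒ inside.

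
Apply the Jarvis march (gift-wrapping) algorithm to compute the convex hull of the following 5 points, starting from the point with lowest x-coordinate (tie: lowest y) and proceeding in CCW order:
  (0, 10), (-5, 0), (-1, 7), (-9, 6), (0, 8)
Hull (CCW) = [(-9, 6), (-5, 0), (0, 8), (0, 10)]

Jarvis march: at each step, from the current hull vertex p, select the next vertex q as the point such that every other point lies strictly to the left of (or on) the directed line p → q. (Equivalently: for every other point r, the cross product (q − p) × (r − p) ≥ 0.)
Starting point (lowest x, tie lowest y): (-9, 6). Wrap until returning to start. Resulting hull: (-9, 6), (-5, 0), (0, 8), (0, 10).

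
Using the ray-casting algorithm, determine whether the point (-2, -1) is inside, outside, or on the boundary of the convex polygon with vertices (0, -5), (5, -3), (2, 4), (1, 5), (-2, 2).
The point (-2, -1) lies strictly outside the polygon

Cast a horizontal ray to the right from the query point and count how many polygon edges it crosses (each edge strictly once or zero times, handled with the usual half-open convention). 
Parity of crossings → even ⇒ outside.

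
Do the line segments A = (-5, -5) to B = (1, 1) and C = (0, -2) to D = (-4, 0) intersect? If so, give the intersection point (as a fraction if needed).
Yes; intersection at (-4/3, -4/3) (t = 11/18 on AB, s = 1/3 on CD)

Parametrize AB as A + t(B − A) = (-5 + 6 t, -5 + 6 t) and CD as C + s(D − C) = (0 + -4 s, -2 + 2 s). Solve the linear system for (t, s). Determinant = -36 ≠ 0, so a unique intersection of the containing lines exists. Solution: t = 11/18, s = 1/3 — both in [0, 1], so the segments cross. Intersection point: (-4/3, -4/3).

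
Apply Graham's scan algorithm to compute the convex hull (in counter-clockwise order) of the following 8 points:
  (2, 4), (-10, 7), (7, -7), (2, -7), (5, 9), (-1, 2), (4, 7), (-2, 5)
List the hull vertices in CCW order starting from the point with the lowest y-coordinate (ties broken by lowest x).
Hull (CCW) = [(2, -7), (7, -7), (5, 9), (-10, 7)]

Graham scan procedure:
  1. Find the pivot p₀ = point with lowest y (tie → lowest x): (2, -7).
  2. Sort the remaining points by polar angle around p₀.
  3. Walk through sorted points, maintaining a stack; pop the top while the last three entries make a non-left turn (cross product ≤ 0).
  4. Final stack is the convex hull in CCW order: (2, -7), (7, -7), (5, 9), (-10, 7).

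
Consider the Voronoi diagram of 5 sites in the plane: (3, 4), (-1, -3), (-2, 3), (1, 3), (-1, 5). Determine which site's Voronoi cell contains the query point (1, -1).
Nearest site = (-1, -3)

The Voronoi cell of site s contains exactly those query points closer to s than to any other site. Compute squared distances from q = (1, -1) to each site:
  (-1 − 1)² + (-3 − -1)² = 8
  (1 − 1)² + (3 − -1)² = 16
  (-2 − 1)² + (3 − -1)² = 25
  (3 − 1)² + (4 − -1)² = 29
  (-1 − 1)² + (5 − -1)² = 40
Minimum is attained by (-1, -3), so q lies in its Voronoi cell.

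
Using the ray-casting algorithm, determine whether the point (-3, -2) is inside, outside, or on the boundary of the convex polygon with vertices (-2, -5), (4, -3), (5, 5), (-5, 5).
The point (-3, -2) lies strictly outside the polygon

Cast a horizontal ray to the right from the query point and count how many polygon edges it crosses (each edge strictly once or zero times, handled with the usual half-open convention). 
Parity of crossings → even ⇒ outside.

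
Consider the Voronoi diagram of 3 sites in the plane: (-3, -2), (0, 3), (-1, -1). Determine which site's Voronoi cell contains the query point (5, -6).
Nearest site = (-1, -1)

The Voronoi cell of site s contains exactly those query points closer to s than to any other site. Compute squared distances from q = (5, -6) to each site:
  (-1 − 5)² + (-1 − -6)² = 61
  (-3 − 5)² + (-2 − -6)² = 80
  (0 − 5)² + (3 − -6)² = 106
Minimum is attained by (-1, -1), so q lies in its Voronoi cell.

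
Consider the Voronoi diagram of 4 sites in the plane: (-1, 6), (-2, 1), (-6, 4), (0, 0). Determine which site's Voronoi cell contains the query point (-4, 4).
Nearest site = (-6, 4)

The Voronoi cell of site s contains exactly those query points closer to s than to any other site. Compute squared distances from q = (-4, 4) to each site:
  (-6 − -4)² + (4 − 4)² = 4
  (-2 − -4)² + (1 − 4)² = 13
  (-1 − -4)² + (6 − 4)² = 13
  (0 − -4)² + (0 − 4)² = 32
Minimum is attained by (-6, 4), so q lies in its Voronoi cell.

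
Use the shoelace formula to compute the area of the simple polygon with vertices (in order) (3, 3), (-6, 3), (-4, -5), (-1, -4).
Area = 89/2

Shoelace formula: Area = (1/2) |Σ_i (x_i · y_{i+1} − x_{i+1} · y_i)| (indices mod n). Compute each cross term:
  (3)(3) − (-6)(3) = 27
  (-6)(-5) − (-4)(3) = 42
  (-4)(-4) − (-1)(-5) = 11
  (-1)(3) − (3)(-4) = 9
Sum = 89, so (signed) Area = 89/2 = 89/2, |Area| = 89/2.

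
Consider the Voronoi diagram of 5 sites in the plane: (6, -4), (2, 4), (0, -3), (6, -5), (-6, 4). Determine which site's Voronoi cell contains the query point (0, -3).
Nearest site = (0, -3)

The Voronoi cell of site s contains exactly those query points closer to s than to any other site. Compute squared distances from q = (0, -3) to each site:
  (0 − 0)² + (-3 − -3)² = 0
  (6 − 0)² + (-4 − -3)² = 37
  (6 − 0)² + (-5 − -3)² = 40
  (2 − 0)² + (4 − -3)² = 53
  (-6 − 0)² + (4 − -3)² = 85
Minimum is attained by (0, -3), so q lies in its Voronoi cell.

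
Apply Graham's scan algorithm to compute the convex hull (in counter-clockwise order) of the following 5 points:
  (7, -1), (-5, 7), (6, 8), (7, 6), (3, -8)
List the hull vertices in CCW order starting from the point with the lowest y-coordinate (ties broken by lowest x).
Hull (CCW) = [(3, -8), (7, -1), (7, 6), (6, 8), (-5, 7)]

Graham scan procedure:
  1. Find the pivot p₀ = point with lowest y (tie → lowest x): (3, -8).
  2. Sort the remaining points by polar angle around p₀.
  3. Walk through sorted points, maintaining a stack; pop the top while the last three entries make a non-left turn (cross product ≤ 0).
  4. Final stack is the convex hull in CCW order: (3, -8), (7, -1), (7, 6), (6, 8), (-5, 7).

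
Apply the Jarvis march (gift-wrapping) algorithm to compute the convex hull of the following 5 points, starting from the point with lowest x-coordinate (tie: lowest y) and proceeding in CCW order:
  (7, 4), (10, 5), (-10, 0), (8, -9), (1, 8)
Hull (CCW) = [(-10, 0), (8, -9), (10, 5), (1, 8)]

Jarvis march: at each step, from the current hull vertex p, select the next vertex q as the point such that every other point lies strictly to the left of (or on) the directed line p → q. (Equivalently: for every other point r, the cross product (q − p) × (r − p) ≥ 0.)
Starting point (lowest x, tie lowest y): (-10, 0). Wrap until returning to start. Resulting hull: (-10, 0), (8, -9), (10, 5), (1, 8).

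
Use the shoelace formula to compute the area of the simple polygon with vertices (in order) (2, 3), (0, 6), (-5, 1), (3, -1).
Area = 55/2

Shoelace formula: Area = (1/2) |Σ_i (x_i · y_{i+1} − x_{i+1} · y_i)| (indices mod n). Compute each cross term:
  (2)(6) − (0)(3) = 12
  (0)(1) − (-5)(6) = 30
  (-5)(-1) − (3)(1) = 2
  (3)(3) − (2)(-1) = 11
Sum = 55, so (signed) Area = 55/2 = 55/2, |Area| = 55/2.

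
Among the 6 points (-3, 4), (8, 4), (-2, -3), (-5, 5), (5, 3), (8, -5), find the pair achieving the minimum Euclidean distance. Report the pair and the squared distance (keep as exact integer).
Pair = ((-3, 4), (-5, 5)); squared distance = 5

Compute all C(6, 2) = 15 pairwise squared distances (x_i − x_j)² + (y_i − y_j)². The minimum is 5, attained by the pair ((-3, 4), (-5, 5)).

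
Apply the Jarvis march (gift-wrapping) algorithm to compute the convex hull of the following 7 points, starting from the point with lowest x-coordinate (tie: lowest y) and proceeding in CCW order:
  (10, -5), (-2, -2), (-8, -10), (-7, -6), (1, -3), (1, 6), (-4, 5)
Hull (CCW) = [(-8, -10), (10, -5), (1, 6), (-4, 5), (-7, -6)]

Jarvis march: at each step, from the current hull vertex p, select the next vertex q as the point such that every other point lies strictly to the left of (or on) the directed line p → q. (Equivalently: for every other point r, the cross product (q − p) × (r − p) ≥ 0.)
Starting point (lowest x, tie lowest y): (-8, -10). Wrap until returning to start. Resulting hull: (-8, -10), (10, -5), (1, 6), (-4, 5), (-7, -6).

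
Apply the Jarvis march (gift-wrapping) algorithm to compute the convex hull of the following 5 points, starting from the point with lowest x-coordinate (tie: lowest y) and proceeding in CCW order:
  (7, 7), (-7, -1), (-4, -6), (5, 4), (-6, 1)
Hull (CCW) = [(-7, -1), (-4, -6), (5, 4), (7, 7), (-6, 1)]

Jarvis march: at each step, from the current hull vertex p, select the next vertex q as the point such that every other point lies strictly to the left of (or on) the directed line p → q. (Equivalently: for every other point r, the cross product (q − p) × (r − p) ≥ 0.)
Starting point (lowest x, tie lowest y): (-7, -1). Wrap until returning to start. Resulting hull: (-7, -1), (-4, -6), (5, 4), (7, 7), (-6, 1).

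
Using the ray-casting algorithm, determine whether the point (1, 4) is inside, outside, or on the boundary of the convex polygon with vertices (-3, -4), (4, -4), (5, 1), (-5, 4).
The point (1, 4) lies strictly outside the polygon

Cast a horizontal ray to the right from the query point and count how many polygon edges it crosses (each edge strictly once or zero times, handled with the usual half-open convention). 
Parity of crossings → even ⇒ outside.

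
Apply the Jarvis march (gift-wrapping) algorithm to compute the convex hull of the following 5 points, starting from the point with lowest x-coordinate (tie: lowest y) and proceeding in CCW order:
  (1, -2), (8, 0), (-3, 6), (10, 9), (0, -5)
Hull (CCW) = [(-3, 6), (0, -5), (8, 0), (10, 9)]

Jarvis march: at each step, from the current hull vertex p, select the next vertex q as the point such that every other point lies strictly to the left of (or on) the directed line p → q. (Equivalently: for every other point r, the cross product (q − p) × (r − p) ≥ 0.)
Starting point (lowest x, tie lowest y): (-3, 6). Wrap until returning to start. Resulting hull: (-3, 6), (0, -5), (8, 0), (10, 9).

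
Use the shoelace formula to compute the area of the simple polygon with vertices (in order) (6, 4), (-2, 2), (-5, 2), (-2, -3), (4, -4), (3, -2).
Area = 93/2

Shoelace formula: Area = (1/2) |Σ_i (x_i · y_{i+1} − x_{i+1} · y_i)| (indices mod n). Compute each cross term:
  (6)(2) − (-2)(4) = 20
  (-2)(2) − (-5)(2) = 6
  (-5)(-3) − (-2)(2) = 19
  (-2)(-4) − (4)(-3) = 20
  (4)(-2) − (3)(-4) = 4
  (3)(4) − (6)(-2) = 24
Sum = 93, so (signed) Area = 93/2 = 93/2, |Area| = 93/2.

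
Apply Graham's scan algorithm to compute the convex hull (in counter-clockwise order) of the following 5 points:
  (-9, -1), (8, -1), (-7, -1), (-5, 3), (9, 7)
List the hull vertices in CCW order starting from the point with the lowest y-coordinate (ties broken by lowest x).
Hull (CCW) = [(-9, -1), (8, -1), (9, 7), (-5, 3)]

Graham scan procedure:
  1. Find the pivot p₀ = point with lowest y (tie → lowest x): (-9, -1).
  2. Sort the remaining points by polar angle around p₀.
  3. Walk through sorted points, maintaining a stack; pop the top while the last three entries make a non-left turn (cross product ≤ 0).
  4. Final stack is the convex hull in CCW order: (-9, -1), (8, -1), (9, 7), (-5, 3).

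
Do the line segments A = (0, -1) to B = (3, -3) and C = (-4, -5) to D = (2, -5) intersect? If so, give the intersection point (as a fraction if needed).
No (intersection of containing lines falls outside at least one segment)

Parametrize and solve: t = 2, s = 5/3. At least one of these is outside [0, 1], so the segments do not intersect.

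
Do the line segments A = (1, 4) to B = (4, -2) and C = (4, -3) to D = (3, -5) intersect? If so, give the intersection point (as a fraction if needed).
No (intersection of containing lines falls outside at least one segment)

Parametrize and solve: t = 13/12, s = -1/4. At least one of these is outside [0, 1], so the segments do not intersect.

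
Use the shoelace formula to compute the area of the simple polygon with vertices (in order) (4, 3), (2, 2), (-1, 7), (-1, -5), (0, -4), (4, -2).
Area = 35

Shoelace formula: Area = (1/2) |Σ_i (x_i · y_{i+1} − x_{i+1} · y_i)| (indices mod n). Compute each cross term:
  (4)(2) − (2)(3) = 2
  (2)(7) − (-1)(2) = 16
  (-1)(-5) − (-1)(7) = 12
  (-1)(-4) − (0)(-5) = 4
  (0)(-2) − (4)(-4) = 16
  (4)(3) − (4)(-2) = 20
Sum = 70, so (signed) Area = 70/2 = 35, |Area| = 35.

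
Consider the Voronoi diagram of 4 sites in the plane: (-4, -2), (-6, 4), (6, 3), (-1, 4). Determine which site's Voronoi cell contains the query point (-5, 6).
Nearest site = (-6, 4)

The Voronoi cell of site s contains exactly those query points closer to s than to any other site. Compute squared distances from q = (-5, 6) to each site:
  (-6 − -5)² + (4 − 6)² = 5
  (-1 − -5)² + (4 − 6)² = 20
  (-4 − -5)² + (-2 − 6)² = 65
  (6 − -5)² + (3 − 6)² = 130
Minimum is attained by (-6, 4), so q lies in its Voronoi cell.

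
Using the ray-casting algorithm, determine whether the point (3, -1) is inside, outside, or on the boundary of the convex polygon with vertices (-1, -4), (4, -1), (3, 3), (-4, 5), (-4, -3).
The point (3, -1) lies strictly inside the polygon

Cast a horizontal ray to the right from the query point and count how many polygon edges it crosses (each edge strictly once or zero times, handled with the usual half-open convention). 
Parity of crossings → odd ⇒ inside.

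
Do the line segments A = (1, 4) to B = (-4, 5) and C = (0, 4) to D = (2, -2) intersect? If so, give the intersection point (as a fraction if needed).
No (intersection of containing lines falls outside at least one segment)

Parametrize and solve: t = 3/14, s = -1/28. At least one of these is outside [0, 1], so the segments do not intersect.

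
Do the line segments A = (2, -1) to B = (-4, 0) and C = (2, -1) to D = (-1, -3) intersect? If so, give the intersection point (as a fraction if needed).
Yes; intersection at (2, -1) (t = 0 on AB, s = 0 on CD)

Parametrize AB as A + t(B − A) = (2 + -6 t, -1 + 1 t) and CD as C + s(D − C) = (2 + -3 s, -1 + -2 s). Solve the linear system for (t, s). Determinant = -15 ≠ 0, so a unique intersection of the containing lines exists. Solution: t = 0, s = 0 — both in [0, 1], so the segments cross. Intersection point: (2, -1).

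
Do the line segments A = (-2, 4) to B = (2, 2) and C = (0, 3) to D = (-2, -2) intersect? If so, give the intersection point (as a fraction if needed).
Yes; intersection at (0, 3) (t = 1/2 on AB, s = 0 on CD)

Parametrize AB as A + t(B − A) = (-2 + 4 t, 4 + -2 t) and CD as C + s(D − C) = (0 + -2 s, 3 + -5 s). Solve the linear system for (t, s). Determinant = 24 ≠ 0, so a unique intersection of the containing lines exists. Solution: t = 1/2, s = 0 — both in [0, 1], so the segments cross. Intersection point: (0, 3).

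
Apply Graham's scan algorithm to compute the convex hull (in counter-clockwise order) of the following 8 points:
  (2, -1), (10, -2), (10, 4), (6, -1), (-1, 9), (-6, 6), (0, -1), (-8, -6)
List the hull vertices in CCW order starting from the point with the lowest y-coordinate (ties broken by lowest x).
Hull (CCW) = [(-8, -6), (10, -2), (10, 4), (-1, 9), (-6, 6)]

Graham scan procedure:
  1. Find the pivot p₀ = point with lowest y (tie → lowest x): (-8, -6).
  2. Sort the remaining points by polar angle around p₀.
  3. Walk through sorted points, maintaining a stack; pop the top while the last three entries make a non-left turn (cross product ≤ 0).
  4. Final stack is the convex hull in CCW order: (-8, -6), (10, -2), (10, 4), (-1, 9), (-6, 6).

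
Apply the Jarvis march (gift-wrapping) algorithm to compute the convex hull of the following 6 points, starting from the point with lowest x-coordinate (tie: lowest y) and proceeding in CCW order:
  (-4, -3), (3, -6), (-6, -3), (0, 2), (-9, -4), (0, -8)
Hull (CCW) = [(-9, -4), (0, -8), (3, -6), (0, 2)]

Jarvis march: at each step, from the current hull vertex p, select the next vertex q as the point such that every other point lies strictly to the left of (or on) the directed line p → q. (Equivalently: for every other point r, the cross product (q − p) × (r − p) ≥ 0.)
Starting point (lowest x, tie lowest y): (-9, -4). Wrap until returning to start. Resulting hull: (-9, -4), (0, -8), (3, -6), (0, 2).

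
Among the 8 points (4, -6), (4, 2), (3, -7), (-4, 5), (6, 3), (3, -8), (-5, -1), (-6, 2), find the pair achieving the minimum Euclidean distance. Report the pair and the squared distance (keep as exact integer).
Pair = ((3, -7), (3, -8)); squared distance = 1

Compute all C(8, 2) = 28 pairwise squared distances (x_i − x_j)² + (y_i − y_j)². The minimum is 1, attained by the pair ((3, -7), (3, -8)).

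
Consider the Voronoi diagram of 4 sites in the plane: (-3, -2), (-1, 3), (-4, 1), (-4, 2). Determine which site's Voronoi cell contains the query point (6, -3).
Nearest site = (-3, -2)

The Voronoi cell of site s contains exactly those query points closer to s than to any other site. Compute squared distances from q = (6, -3) to each site:
  (-3 − 6)² + (-2 − -3)² = 82
  (-1 − 6)² + (3 − -3)² = 85
  (-4 − 6)² + (1 − -3)² = 116
  (-4 − 6)² + (2 − -3)² = 125
Minimum is attained by (-3, -2), so q lies in its Voronoi cell.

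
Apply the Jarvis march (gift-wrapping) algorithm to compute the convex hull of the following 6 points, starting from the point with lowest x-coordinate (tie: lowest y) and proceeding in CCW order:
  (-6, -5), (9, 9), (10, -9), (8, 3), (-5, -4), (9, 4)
Hull (CCW) = [(-6, -5), (10, -9), (9, 9), (-5, -4)]

Jarvis march: at each step, from the current hull vertex p, select the next vertex q as the point such that every other point lies strictly to the left of (or on) the directed line p → q. (Equivalently: for every other point r, the cross product (q − p) × (r − p) ≥ 0.)
Starting point (lowest x, tie lowest y): (-6, -5). Wrap until returning to start. Resulting hull: (-6, -5), (10, -9), (9, 9), (-5, -4).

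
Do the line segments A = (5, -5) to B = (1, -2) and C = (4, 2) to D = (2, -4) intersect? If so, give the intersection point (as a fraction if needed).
Yes; intersection at (7/3, -3) (t = 2/3 on AB, s = 5/6 on CD)

Parametrize AB as A + t(B − A) = (5 + -4 t, -5 + 3 t) and CD as C + s(D − C) = (4 + -2 s, 2 + -6 s). Solve the linear system for (t, s). Determinant = -30 ≠ 0, so a unique intersection of the containing lines exists. Solution: t = 2/3, s = 5/6 — both in [0, 1], so the segments cross. Intersection point: (7/3, -3).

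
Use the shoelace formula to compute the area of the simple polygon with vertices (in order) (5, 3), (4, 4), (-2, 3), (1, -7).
Area = 77/2

Shoelace formula: Area = (1/2) |Σ_i (x_i · y_{i+1} − x_{i+1} · y_i)| (indices mod n). Compute each cross term:
  (5)(4) − (4)(3) = 8
  (4)(3) − (-2)(4) = 20
  (-2)(-7) − (1)(3) = 11
  (1)(3) − (5)(-7) = 38
Sum = 77, so (signed) Area = 77/2 = 77/2, |Area| = 77/2.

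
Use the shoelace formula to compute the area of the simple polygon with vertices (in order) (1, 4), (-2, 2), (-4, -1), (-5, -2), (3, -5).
Area = 71/2

Shoelace formula: Area = (1/2) |Σ_i (x_i · y_{i+1} − x_{i+1} · y_i)| (indices mod n). Compute each cross term:
  (1)(2) − (-2)(4) = 10
  (-2)(-1) − (-4)(2) = 10
  (-4)(-2) − (-5)(-1) = 3
  (-5)(-5) − (3)(-2) = 31
  (3)(4) − (1)(-5) = 17
Sum = 71, so (signed) Area = 71/2 = 71/2, |Area| = 71/2.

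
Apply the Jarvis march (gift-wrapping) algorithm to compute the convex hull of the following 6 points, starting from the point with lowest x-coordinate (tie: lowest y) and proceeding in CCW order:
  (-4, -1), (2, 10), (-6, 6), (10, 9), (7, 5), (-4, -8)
Hull (CCW) = [(-6, 6), (-4, -8), (7, 5), (10, 9), (2, 10)]

Jarvis march: at each step, from the current hull vertex p, select the next vertex q as the point such that every other point lies strictly to the left of (or on) the directed line p → q. (Equivalently: for every other point r, the cross product (q − p) × (r − p) ≥ 0.)
Starting point (lowest x, tie lowest y): (-6, 6). Wrap until returning to start. Resulting hull: (-6, 6), (-4, -8), (7, 5), (10, 9), (2, 10).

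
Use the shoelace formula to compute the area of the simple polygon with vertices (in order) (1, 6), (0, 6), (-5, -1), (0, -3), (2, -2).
Area = 71/2

Shoelace formula: Area = (1/2) |Σ_i (x_i · y_{i+1} − x_{i+1} · y_i)| (indices mod n). Compute each cross term:
  (1)(6) − (0)(6) = 6
  (0)(-1) − (-5)(6) = 30
  (-5)(-3) − (0)(-1) = 15
  (0)(-2) − (2)(-3) = 6
  (2)(6) − (1)(-2) = 14
Sum = 71, so (signed) Area = 71/2 = 71/2, |Area| = 71/2.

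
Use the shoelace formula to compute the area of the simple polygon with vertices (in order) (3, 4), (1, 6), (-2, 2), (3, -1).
Area = 39/2

Shoelace formula: Area = (1/2) |Σ_i (x_i · y_{i+1} − x_{i+1} · y_i)| (indices mod n). Compute each cross term:
  (3)(6) − (1)(4) = 14
  (1)(2) − (-2)(6) = 14
  (-2)(-1) − (3)(2) = -4
  (3)(4) − (3)(-1) = 15
Sum = 39, so (signed) Area = 39/2 = 39/2, |Area| = 39/2.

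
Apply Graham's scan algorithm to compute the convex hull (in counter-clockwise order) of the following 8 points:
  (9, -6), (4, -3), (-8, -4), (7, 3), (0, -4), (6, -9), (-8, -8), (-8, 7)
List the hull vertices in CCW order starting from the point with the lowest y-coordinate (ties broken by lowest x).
Hull (CCW) = [(6, -9), (9, -6), (7, 3), (-8, 7), (-8, -8)]

Graham scan procedure:
  1. Find the pivot p₀ = point with lowest y (tie → lowest x): (6, -9).
  2. Sort the remaining points by polar angle around p₀.
  3. Walk through sorted points, maintaining a stack; pop the top while the last three entries make a non-left turn (cross product ≤ 0).
  4. Final stack is the convex hull in CCW order: (6, -9), (9, -6), (7, 3), (-8, 7), (-8, -8).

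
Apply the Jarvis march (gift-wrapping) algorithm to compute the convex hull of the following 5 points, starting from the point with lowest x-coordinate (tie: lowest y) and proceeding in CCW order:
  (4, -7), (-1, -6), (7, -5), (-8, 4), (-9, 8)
Hull (CCW) = [(-9, 8), (-8, 4), (-1, -6), (4, -7), (7, -5)]

Jarvis march: at each step, from the current hull vertex p, select the next vertex q as the point such that every other point lies strictly to the left of (or on) the directed line p → q. (Equivalently: for every other point r, the cross product (q − p) × (r − p) ≥ 0.)
Starting point (lowest x, tie lowest y): (-9, 8). Wrap until returning to start. Resulting hull: (-9, 8), (-8, 4), (-1, -6), (4, -7), (7, -5).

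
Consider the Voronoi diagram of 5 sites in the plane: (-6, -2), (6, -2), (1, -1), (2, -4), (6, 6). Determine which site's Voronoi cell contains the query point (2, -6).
Nearest site = (2, -4)

The Voronoi cell of site s contains exactly those query points closer to s than to any other site. Compute squared distances from q = (2, -6) to each site:
  (2 − 2)² + (-4 − -6)² = 4
  (1 − 2)² + (-1 − -6)² = 26
  (6 − 2)² + (-2 − -6)² = 32
  (-6 − 2)² + (-2 − -6)² = 80
  (6 − 2)² + (6 − -6)² = 160
Minimum is attained by (2, -4), so q lies in its Voronoi cell.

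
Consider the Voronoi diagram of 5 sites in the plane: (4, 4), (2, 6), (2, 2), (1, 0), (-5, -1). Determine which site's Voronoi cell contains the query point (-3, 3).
Nearest site = (-5, -1)

The Voronoi cell of site s contains exactly those query points closer to s than to any other site. Compute squared distances from q = (-3, 3) to each site:
  (-5 − -3)² + (-1 − 3)² = 20
  (1 − -3)² + (0 − 3)² = 25
  (2 − -3)² + (2 − 3)² = 26
  (2 − -3)² + (6 − 3)² = 34
  (4 − -3)² + (4 − 3)² = 50
Minimum is attained by (-5, -1), so q lies in its Voronoi cell.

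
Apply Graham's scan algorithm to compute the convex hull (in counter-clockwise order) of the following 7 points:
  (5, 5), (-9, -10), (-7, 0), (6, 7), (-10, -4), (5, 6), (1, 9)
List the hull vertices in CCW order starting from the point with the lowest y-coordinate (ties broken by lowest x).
Hull (CCW) = [(-9, -10), (5, 5), (6, 7), (1, 9), (-7, 0), (-10, -4)]

Graham scan procedure:
  1. Find the pivot p₀ = point with lowest y (tie → lowest x): (-9, -10).
  2. Sort the remaining points by polar angle around p₀.
  3. Walk through sorted points, maintaining a stack; pop the top while the last three entries make a non-left turn (cross product ≤ 0).
  4. Final stack is the convex hull in CCW order: (-9, -10), (5, 5), (6, 7), (1, 9), (-7, 0), (-10, -4).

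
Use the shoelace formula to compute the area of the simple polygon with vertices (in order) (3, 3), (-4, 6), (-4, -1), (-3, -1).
Area = 53/2

Shoelace formula: Area = (1/2) |Σ_i (x_i · y_{i+1} − x_{i+1} · y_i)| (indices mod n). Compute each cross term:
  (3)(6) − (-4)(3) = 30
  (-4)(-1) − (-4)(6) = 28
  (-4)(-1) − (-3)(-1) = 1
  (-3)(3) − (3)(-1) = -6
Sum = 53, so (signed) Area = 53/2 = 53/2, |Area| = 53/2.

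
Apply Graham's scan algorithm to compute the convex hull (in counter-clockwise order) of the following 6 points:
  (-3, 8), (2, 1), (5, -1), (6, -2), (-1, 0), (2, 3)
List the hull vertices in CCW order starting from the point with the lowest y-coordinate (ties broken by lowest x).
Hull (CCW) = [(6, -2), (2, 3), (-3, 8), (-1, 0)]

Graham scan procedure:
  1. Find the pivot p₀ = point with lowest y (tie → lowest x): (6, -2).
  2. Sort the remaining points by polar angle around p₀.
  3. Walk through sorted points, maintaining a stack; pop the top while the last three entries make a non-left turn (cross product ≤ 0).
  4. Final stack is the convex hull in CCW order: (6, -2), (2, 3), (-3, 8), (-1, 0).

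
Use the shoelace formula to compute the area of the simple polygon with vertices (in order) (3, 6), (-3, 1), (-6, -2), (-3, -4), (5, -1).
Area = 107/2

Shoelace formula: Area = (1/2) |Σ_i (x_i · y_{i+1} − x_{i+1} · y_i)| (indices mod n). Compute each cross term:
  (3)(1) − (-3)(6) = 21
  (-3)(-2) − (-6)(1) = 12
  (-6)(-4) − (-3)(-2) = 18
  (-3)(-1) − (5)(-4) = 23
  (5)(6) − (3)(-1) = 33
Sum = 107, so (signed) Area = 107/2 = 107/2, |Area| = 107/2.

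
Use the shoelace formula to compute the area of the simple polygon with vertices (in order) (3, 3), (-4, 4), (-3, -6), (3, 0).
Area = 87/2

Shoelace formula: Area = (1/2) |Σ_i (x_i · y_{i+1} − x_{i+1} · y_i)| (indices mod n). Compute each cross term:
  (3)(4) − (-4)(3) = 24
  (-4)(-6) − (-3)(4) = 36
  (-3)(0) − (3)(-6) = 18
  (3)(3) − (3)(0) = 9
Sum = 87, so (signed) Area = 87/2 = 87/2, |Area| = 87/2.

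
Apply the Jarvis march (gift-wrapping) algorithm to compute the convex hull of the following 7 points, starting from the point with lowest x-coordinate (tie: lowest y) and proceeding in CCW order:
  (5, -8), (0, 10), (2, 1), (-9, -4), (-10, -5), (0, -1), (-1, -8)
Hull (CCW) = [(-10, -5), (-1, -8), (5, -8), (0, 10)]

Jarvis march: at each step, from the current hull vertex p, select the next vertex q as the point such that every other point lies strictly to the left of (or on) the directed line p → q. (Equivalently: for every other point r, the cross product (q − p) × (r − p) ≥ 0.)
Starting point (lowest x, tie lowest y): (-10, -5). Wrap until returning to start. Resulting hull: (-10, -5), (-1, -8), (5, -8), (0, 10).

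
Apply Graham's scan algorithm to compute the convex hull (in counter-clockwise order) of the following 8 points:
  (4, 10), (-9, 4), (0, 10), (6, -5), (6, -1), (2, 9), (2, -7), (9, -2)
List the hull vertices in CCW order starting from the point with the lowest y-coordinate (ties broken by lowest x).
Hull (CCW) = [(2, -7), (6, -5), (9, -2), (4, 10), (0, 10), (-9, 4)]

Graham scan procedure:
  1. Find the pivot p₀ = point with lowest y (tie → lowest x): (2, -7).
  2. Sort the remaining points by polar angle around p₀.
  3. Walk through sorted points, maintaining a stack; pop the top while the last three entries make a non-left turn (cross product ≤ 0).
  4. Final stack is the convex hull in CCW order: (2, -7), (6, -5), (9, -2), (4, 10), (0, 10), (-9, 4).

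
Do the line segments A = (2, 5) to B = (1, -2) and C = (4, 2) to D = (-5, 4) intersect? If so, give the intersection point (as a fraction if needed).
Yes; intersection at (107/65, 164/65) (t = 23/65 on AB, s = 17/65 on CD)

Parametrize AB as A + t(B − A) = (2 + -1 t, 5 + -7 t) and CD as C + s(D − C) = (4 + -9 s, 2 + 2 s). Solve the linear system for (t, s). Determinant = 65 ≠ 0, so a unique intersection of the containing lines exists. Solution: t = 23/65, s = 17/65 — both in [0, 1], so the segments cross. Intersection point: (107/65, 164/65).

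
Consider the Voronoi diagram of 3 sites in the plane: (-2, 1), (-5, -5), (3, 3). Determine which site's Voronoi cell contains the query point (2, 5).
Nearest site = (3, 3)

The Voronoi cell of site s contains exactly those query points closer to s than to any other site. Compute squared distances from q = (2, 5) to each site:
  (3 − 2)² + (3 − 5)² = 5
  (-2 − 2)² + (1 − 5)² = 32
  (-5 − 2)² + (-5 − 5)² = 149
Minimum is attained by (3, 3), so q lies in its Voronoi cell.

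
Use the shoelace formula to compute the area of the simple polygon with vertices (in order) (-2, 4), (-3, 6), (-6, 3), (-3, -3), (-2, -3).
Area = 43/2

Shoelace formula: Area = (1/2) |Σ_i (x_i · y_{i+1} − x_{i+1} · y_i)| (indices mod n). Compute each cross term:
  (-2)(6) − (-3)(4) = 0
  (-3)(3) − (-6)(6) = 27
  (-6)(-3) − (-3)(3) = 27
  (-3)(-3) − (-2)(-3) = 3
  (-2)(4) − (-2)(-3) = -14
Sum = 43, so (signed) Area = 43/2 = 43/2, |Area| = 43/2.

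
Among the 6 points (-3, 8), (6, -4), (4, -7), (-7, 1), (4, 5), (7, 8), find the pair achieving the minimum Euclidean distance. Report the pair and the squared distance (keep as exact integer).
Pair = ((6, -4), (4, -7)); squared distance = 13

Compute all C(6, 2) = 15 pairwise squared distances (x_i − x_j)² + (y_i − y_j)². The minimum is 13, attained by the pair ((6, -4), (4, -7)).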